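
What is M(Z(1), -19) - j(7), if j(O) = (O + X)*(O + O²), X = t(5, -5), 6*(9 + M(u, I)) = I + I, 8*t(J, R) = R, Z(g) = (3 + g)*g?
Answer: -1117/3 ≈ -372.33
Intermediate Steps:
Z(g) = g*(3 + g)
t(J, R) = R/8
M(u, I) = -9 + I/3 (M(u, I) = -9 + (I + I)/6 = -9 + (2*I)/6 = -9 + I/3)
X = -5/8 (X = (⅛)*(-5) = -5/8 ≈ -0.62500)
j(O) = (-5/8 + O)*(O + O²) (j(O) = (O - 5/8)*(O + O²) = (-5/8 + O)*(O + O²))
M(Z(1), -19) - j(7) = (-9 + (⅓)*(-19)) - 7*(-5 + 3*7 + 8*7²)/8 = (-9 - 19/3) - 7*(-5 + 21 + 8*49)/8 = -46/3 - 7*(-5 + 21 + 392)/8 = -46/3 - 7*408/8 = -46/3 - 1*357 = -46/3 - 357 = -1117/3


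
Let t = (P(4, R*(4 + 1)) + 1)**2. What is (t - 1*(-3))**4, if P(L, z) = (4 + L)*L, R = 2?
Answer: 1421970391296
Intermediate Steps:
P(L, z) = L*(4 + L)
t = 1089 (t = (4*(4 + 4) + 1)**2 = (4*8 + 1)**2 = (32 + 1)**2 = 33**2 = 1089)
(t - 1*(-3))**4 = (1089 - 1*(-3))**4 = (1089 + 3)**4 = 1092**4 = 1421970391296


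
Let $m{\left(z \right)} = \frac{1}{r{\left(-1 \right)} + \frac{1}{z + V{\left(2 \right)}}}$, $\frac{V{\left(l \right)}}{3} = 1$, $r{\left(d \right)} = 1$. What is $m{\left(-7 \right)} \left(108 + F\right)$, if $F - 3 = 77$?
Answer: $\frac{752}{3} \approx 250.67$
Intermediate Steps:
$F = 80$ ($F = 3 + 77 = 80$)
$V{\left(l \right)} = 3$ ($V{\left(l \right)} = 3 \cdot 1 = 3$)
$m{\left(z \right)} = \frac{1}{1 + \frac{1}{3 + z}}$ ($m{\left(z \right)} = \frac{1}{1 + \frac{1}{z + 3}} = \frac{1}{1 + \frac{1}{3 + z}}$)
$m{\left(-7 \right)} \left(108 + F\right) = \frac{3 - 7}{4 - 7} \left(108 + 80\right) = \frac{1}{-3} \left(-4\right) 188 = \left(- \frac{1}{3}\right) \left(-4\right) 188 = \frac{4}{3} \cdot 188 = \frac{752}{3}$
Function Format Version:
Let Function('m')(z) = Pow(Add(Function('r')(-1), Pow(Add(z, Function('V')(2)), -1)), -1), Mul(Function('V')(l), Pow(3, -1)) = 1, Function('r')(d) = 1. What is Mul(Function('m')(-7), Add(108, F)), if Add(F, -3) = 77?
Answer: Rational(752, 3) ≈ 250.67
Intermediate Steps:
F = 80 (F = Add(3, 77) = 80)
Function('V')(l) = 3 (Function('V')(l) = Mul(3, 1) = 3)
Function('m')(z) = Pow(Add(1, Pow(Add(3, z), -1)), -1) (Function('m')(z) = Pow(Add(1, Pow(Add(z, 3), -1)), -1) = Pow(Add(1, Pow(Add(3, z), -1)), -1))
Mul(Function('m')(-7), Add(108, F)) = Mul(Mul(Pow(Add(4, -7), -1), Add(3, -7)), Add(108, 80)) = Mul(Mul(Pow(-3, -1), -4), 188) = Mul(Mul(Rational(-1, 3), -4), 188) = Mul(Rational(4, 3), 188) = Rational(752, 3)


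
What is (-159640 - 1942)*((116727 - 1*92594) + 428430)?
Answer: -73126034666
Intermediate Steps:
(-159640 - 1942)*((116727 - 1*92594) + 428430) = -161582*((116727 - 92594) + 428430) = -161582*(24133 + 428430) = -161582*452563 = -73126034666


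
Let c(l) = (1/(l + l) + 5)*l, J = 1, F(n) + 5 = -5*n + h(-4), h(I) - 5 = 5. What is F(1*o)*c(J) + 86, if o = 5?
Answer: -24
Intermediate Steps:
h(I) = 10 (h(I) = 5 + 5 = 10)
F(n) = 5 - 5*n (F(n) = -5 + (-5*n + 10) = -5 + (10 - 5*n) = 5 - 5*n)
c(l) = l*(5 + 1/(2*l)) (c(l) = (1/(2*l) + 5)*l = (5 + 1/(2*l))*l = l*(5 + 1/(2*l)))
F(1*o)*c(J) + 86 = (5 - 5*5)*(½ + 5*1) + 86 = (5 - 5*5)*(½ + 5) + 86 = (5 - 25)*(11/2) + 86 = -20*11/2 + 86 = -110 + 86 = -24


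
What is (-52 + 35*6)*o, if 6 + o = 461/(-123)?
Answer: -189442/123 ≈ -1540.2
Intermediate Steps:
o = -1199/123 (o = -6 + 461/(-123) = -6 + 461*(-1/123) = -6 - 461/123 = -1199/123 ≈ -9.7480)
(-52 + 35*6)*o = (-52 + 35*6)*(-1199/123) = (-52 + 210)*(-1199/123) = 158*(-1199/123) = -189442/123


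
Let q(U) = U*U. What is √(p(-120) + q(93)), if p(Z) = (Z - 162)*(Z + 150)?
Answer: 3*√21 ≈ 13.748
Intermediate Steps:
q(U) = U²
p(Z) = (-162 + Z)*(150 + Z)
√(p(-120) + q(93)) = √((-24300 + (-120)² - 12*(-120)) + 93²) = √((-24300 + 14400 + 1440) + 8649) = √(-8460 + 8649) = √189 = 3*√21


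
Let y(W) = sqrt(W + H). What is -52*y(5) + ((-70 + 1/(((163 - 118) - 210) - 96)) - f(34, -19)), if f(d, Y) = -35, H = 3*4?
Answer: -9136/261 - 52*sqrt(17) ≈ -249.41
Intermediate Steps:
H = 12
y(W) = sqrt(12 + W) (y(W) = sqrt(W + 12) = sqrt(12 + W))
-52*y(5) + ((-70 + 1/(((163 - 118) - 210) - 96)) - f(34, -19)) = -52*sqrt(12 + 5) + ((-70 + 1/(((163 - 118) - 210) - 96)) - 1*(-35)) = -52*sqrt(17) + ((-70 + 1/((45 - 210) - 96)) + 35) = -52*sqrt(17) + ((-70 + 1/(-165 - 96)) + 35) = -52*sqrt(17) + ((-70 + 1/(-261)) + 35) = -52*sqrt(17) + ((-70 - 1/261) + 35) = -52*sqrt(17) + (-18271/261 + 35) = -52*sqrt(17) - 9136/261 = -9136/261 - 52*sqrt(17)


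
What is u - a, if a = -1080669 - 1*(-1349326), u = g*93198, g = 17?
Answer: 1315709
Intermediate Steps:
u = 1584366 (u = 17*93198 = 1584366)
a = 268657 (a = -1080669 + 1349326 = 268657)
u - a = 1584366 - 1*268657 = 1584366 - 268657 = 1315709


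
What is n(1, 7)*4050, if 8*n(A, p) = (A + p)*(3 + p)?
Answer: 40500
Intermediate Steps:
n(A, p) = (3 + p)*(A + p)/8 (n(A, p) = ((A + p)*(3 + p))/8 = ((3 + p)*(A + p))/8 = (3 + p)*(A + p)/8)
n(1, 7)*4050 = ((1/8)*7**2 + (3/8)*1 + (3/8)*7 + (1/8)*1*7)*4050 = ((1/8)*49 + 3/8 + 21/8 + 7/8)*4050 = (49/8 + 3/8 + 21/8 + 7/8)*4050 = 10*4050 = 40500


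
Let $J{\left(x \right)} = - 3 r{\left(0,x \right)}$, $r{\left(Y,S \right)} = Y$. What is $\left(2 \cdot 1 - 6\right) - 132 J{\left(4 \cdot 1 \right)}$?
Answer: $-4$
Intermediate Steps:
$J{\left(x \right)} = 0$ ($J{\left(x \right)} = \left(-3\right) 0 = 0$)
$\left(2 \cdot 1 - 6\right) - 132 J{\left(4 \cdot 1 \right)} = \left(2 \cdot 1 - 6\right) - 0 = \left(2 - 6\right) + 0 = -4 + 0 = -4$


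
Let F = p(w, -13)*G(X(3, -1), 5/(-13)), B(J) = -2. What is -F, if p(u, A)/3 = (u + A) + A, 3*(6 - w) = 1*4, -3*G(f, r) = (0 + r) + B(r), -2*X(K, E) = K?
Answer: 1984/39 ≈ 50.872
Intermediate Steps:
X(K, E) = -K/2
G(f, r) = ⅔ - r/3 (G(f, r) = -((0 + r) - 2)/3 = -(r - 2)/3 = -(-2 + r)/3 = ⅔ - r/3)
w = 14/3 (w = 6 - 4/3 = 14/3 ≈ 4.6667)
p(u, A) = 3*u + 6*A (p(u, A) = 3*((u + A) + A) = 3*((A + u) + A) = 3*(u + 2*A) = 3*u + 6*A)
F = -1984/39 (F = (3*(14/3) + 6*(-13))*(⅔ - 5/(3*(-13))) = (14 - 78)*(⅔ - 5*(-1)/(3*13)) = -64*(⅔ - ⅓*(-5/13)) = -64*(⅔ + 5/39) = -64*31/39 = -1984/39 ≈ -50.872)
-F = -1*(-1984/39) = 1984/39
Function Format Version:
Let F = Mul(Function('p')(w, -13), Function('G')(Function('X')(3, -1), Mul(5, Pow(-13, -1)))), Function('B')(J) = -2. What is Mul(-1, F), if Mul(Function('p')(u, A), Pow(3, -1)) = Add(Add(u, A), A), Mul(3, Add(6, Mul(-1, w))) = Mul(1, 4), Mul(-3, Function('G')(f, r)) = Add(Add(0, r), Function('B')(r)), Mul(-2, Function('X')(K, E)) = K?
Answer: Rational(1984, 39) ≈ 50.872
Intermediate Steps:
Function('X')(K, E) = Mul(Rational(-1, 2), K)
Function('G')(f, r) = Add(Rational(2, 3), Mul(Rational(-1, 3), r)) (Function('G')(f, r) = Mul(Rational(-1, 3), Add(Add(0, r), -2)) = Mul(Rational(-1, 3), Add(r, -2)) = Mul(Rational(-1, 3), Add(-2, r)) = Add(Rational(2, 3), Mul(Rational(-1, 3), r)))
w = Rational(14, 3) (w = Add(6, Mul(Rational(-1, 3), Mul(1, 4))) = Add(6, Mul(Rational(-1, 3), 4)) = Add(6, Rational(-4, 3)) = Rational(14, 3) ≈ 4.6667)
Function('p')(u, A) = Add(Mul(3, u), Mul(6, A)) (Function('p')(u, A) = Mul(3, Add(Add(u, A), A)) = Mul(3, Add(Add(A, u), A)) = Mul(3, Add(u, Mul(2, A))) = Add(Mul(3, u), Mul(6, A)))
F = Rational(-1984, 39) (F = Mul(Add(Mul(3, Rational(14, 3)), Mul(6, -13)), Add(Rational(2, 3), Mul(Rational(-1, 3), Mul(5, Pow(-13, -1))))) = Mul(Add(14, -78), Add(Rational(2, 3), Mul(Rational(-1, 3), Mul(5, Rational(-1, 13))))) = Mul(-64, Add(Rational(2, 3), Mul(Rational(-1, 3), Rational(-5, 13)))) = Mul(-64, Add(Rational(2, 3), Rational(5, 39))) = Mul(-64, Rational(31, 39)) = Rational(-1984, 39) ≈ -50.872)
Mul(-1, F) = Mul(-1, Rational(-1984, 39)) = Rational(1984, 39)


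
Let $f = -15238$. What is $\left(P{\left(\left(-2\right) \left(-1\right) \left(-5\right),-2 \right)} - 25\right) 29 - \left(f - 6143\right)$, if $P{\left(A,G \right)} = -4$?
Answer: $20540$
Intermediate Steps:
$\left(P{\left(\left(-2\right) \left(-1\right) \left(-5\right),-2 \right)} - 25\right) 29 - \left(f - 6143\right) = \left(-4 - 25\right) 29 - \left(-15238 - 6143\right) = \left(-29\right) 29 - \left(-15238 - 6143\right) = -841 - -21381 = -841 + 21381 = 20540$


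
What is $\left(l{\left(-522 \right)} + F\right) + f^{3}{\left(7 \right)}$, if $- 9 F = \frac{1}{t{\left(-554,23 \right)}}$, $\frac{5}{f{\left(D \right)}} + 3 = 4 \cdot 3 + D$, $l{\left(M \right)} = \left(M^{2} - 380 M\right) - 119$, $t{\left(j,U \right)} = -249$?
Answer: $\frac{4320849077821}{9179136} \approx 4.7073 \cdot 10^{5}$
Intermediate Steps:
$l{\left(M \right)} = -119 + M^{2} - 380 M$
$f{\left(D \right)} = \frac{5}{9 + D}$ ($f{\left(D \right)} = \frac{5}{-3 + \left(4 \cdot 3 + D\right)} = \frac{5}{-3 + \left(12 + D\right)} = \frac{5}{9 + D}$)
$F = \frac{1}{2241}$ ($F = - \frac{1}{9 \left(-249\right)} = \left(- \frac{1}{9}\right) \left(- \frac{1}{249}\right) = \frac{1}{2241} \approx 0.00044623$)
$\left(l{\left(-522 \right)} + F\right) + f^{3}{\left(7 \right)} = \left(\left(-119 + \left(-522\right)^{2} - -198360\right) + \frac{1}{2241}\right) + \left(\frac{5}{9 + 7}\right)^{3} = \left(\left(-119 + 272484 + 198360\right) + \frac{1}{2241}\right) + \left(\frac{5}{16}\right)^{3} = \left(470725 + \frac{1}{2241}\right) + \left(5 \cdot \frac{1}{16}\right)^{3} = \frac{1054894726}{2241} + \left(\frac{5}{16}\right)^{3} = \frac{1054894726}{2241} + \frac{125}{4096} = \frac{4320849077821}{9179136}$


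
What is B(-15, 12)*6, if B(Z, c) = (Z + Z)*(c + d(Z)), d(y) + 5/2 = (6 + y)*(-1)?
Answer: -3330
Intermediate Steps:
d(y) = -17/2 - y (d(y) = -5/2 + (6 + y)*(-1) = -5/2 + (-6 - y) = -17/2 - y)
B(Z, c) = 2*Z*(-17/2 + c - Z) (B(Z, c) = (Z + Z)*(c + (-17/2 - Z)) = (2*Z)*(-17/2 + c - Z) = 2*Z*(-17/2 + c - Z))
B(-15, 12)*6 = -15*(-17 - 2*(-15) + 2*12)*6 = -15*(-17 + 30 + 24)*6 = -15*37*6 = -555*6 = -3330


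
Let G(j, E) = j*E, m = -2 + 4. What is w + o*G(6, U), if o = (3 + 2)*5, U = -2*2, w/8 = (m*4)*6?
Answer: -216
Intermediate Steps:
m = 2
w = 384 (w = 8*((2*4)*6) = 8*(8*6) = 8*48 = 384)
U = -4
G(j, E) = E*j
o = 25 (o = 5*5 = 25)
w + o*G(6, U) = 384 + 25*(-4*6) = 384 + 25*(-24) = 384 - 600 = -216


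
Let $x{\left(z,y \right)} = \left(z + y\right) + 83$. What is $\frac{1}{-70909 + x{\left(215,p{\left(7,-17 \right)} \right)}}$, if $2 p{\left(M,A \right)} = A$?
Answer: $- \frac{2}{141239} \approx -1.416 \cdot 10^{-5}$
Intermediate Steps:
$p{\left(M,A \right)} = \frac{A}{2}$
$x{\left(z,y \right)} = 83 + y + z$ ($x{\left(z,y \right)} = \left(y + z\right) + 83 = 83 + y + z$)
$\frac{1}{-70909 + x{\left(215,p{\left(7,-17 \right)} \right)}} = \frac{1}{-70909 + \left(83 + \frac{1}{2} \left(-17\right) + 215\right)} = \frac{1}{-70909 + \left(83 - \frac{17}{2} + 215\right)} = \frac{1}{-70909 + \frac{579}{2}} = \frac{1}{- \frac{141239}{2}} = - \frac{2}{141239}$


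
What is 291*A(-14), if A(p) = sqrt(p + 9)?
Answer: 291*I*sqrt(5) ≈ 650.7*I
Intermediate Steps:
A(p) = sqrt(9 + p)
291*A(-14) = 291*sqrt(9 - 14) = 291*sqrt(-5) = 291*(I*sqrt(5)) = 291*I*sqrt(5)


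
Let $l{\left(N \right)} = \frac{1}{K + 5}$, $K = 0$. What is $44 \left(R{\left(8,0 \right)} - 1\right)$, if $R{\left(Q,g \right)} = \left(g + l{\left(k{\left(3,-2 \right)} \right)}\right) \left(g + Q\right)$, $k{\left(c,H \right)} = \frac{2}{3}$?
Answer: $\frac{132}{5} \approx 26.4$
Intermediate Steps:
$k{\left(c,H \right)} = \frac{2}{3}$ ($k{\left(c,H \right)} = 2 \cdot \frac{1}{3} = \frac{2}{3}$)
$l{\left(N \right)} = \frac{1}{5}$ ($l{\left(N \right)} = \frac{1}{0 + 5} = \frac{1}{5}$)
$R{\left(Q,g \right)} = \left(\frac{1}{5} + g\right) \left(Q + g\right)$ ($R{\left(Q,g \right)} = \left(g + \frac{1}{5}\right) \left(g + Q\right) = \left(\frac{1}{5} + g\right) \left(Q + g\right)$)
$44 \left(R{\left(8,0 \right)} - 1\right) = 44 \left(\left(0^{2} + \frac{1}{5} \cdot 8 + \frac{1}{5} \cdot 0 + 8 \cdot 0\right) - 1\right) = 44 \left(\left(0 + \frac{8}{5} + 0 + 0\right) - 1\right) = 44 \left(\frac{8}{5} - 1\right) = 44 \cdot \frac{3}{5} = \frac{132}{5}$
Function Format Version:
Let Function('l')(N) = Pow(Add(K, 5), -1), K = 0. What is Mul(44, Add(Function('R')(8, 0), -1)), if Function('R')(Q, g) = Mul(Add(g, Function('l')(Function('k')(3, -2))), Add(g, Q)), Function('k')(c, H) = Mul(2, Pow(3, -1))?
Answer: Rational(132, 5) ≈ 26.400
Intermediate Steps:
Function('k')(c, H) = Rational(2, 3) (Function('k')(c, H) = Mul(2, Rational(1, 3)) = Rational(2, 3))
Function('l')(N) = Rational(1, 5) (Function('l')(N) = Pow(Add(0, 5), -1) = Pow(5, -1) = Rational(1, 5))
Function('R')(Q, g) = Mul(Add(Rational(1, 5), g), Add(Q, g)) (Function('R')(Q, g) = Mul(Add(g, Rational(1, 5)), Add(g, Q)) = Mul(Add(Rational(1, 5), g), Add(Q, g)))
Mul(44, Add(Function('R')(8, 0), -1)) = Mul(44, Add(Add(Pow(0, 2), Mul(Rational(1, 5), 8), Mul(Rational(1, 5), 0), Mul(8, 0)), -1)) = Mul(44, Add(Add(0, Rational(8, 5), 0, 0), -1)) = Mul(44, Add(Rational(8, 5), -1)) = Mul(44, Rational(3, 5)) = Rational(132, 5)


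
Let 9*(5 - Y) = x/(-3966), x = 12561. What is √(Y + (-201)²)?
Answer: 5*√25422312502/3966 ≈ 201.01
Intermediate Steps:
Y = 63677/11898 (Y = 5 - 4187/(3*(-3966)) = 5 - 4187*(-1)/(3*3966) = 5 - ⅑*(-4187/1322) = 5 + 4187/11898 = 63677/11898 ≈ 5.3519)
√(Y + (-201)²) = √(63677/11898 + (-201)²) = √(63677/11898 + 40401) = √(480754775/11898) = 5*√25422312502/3966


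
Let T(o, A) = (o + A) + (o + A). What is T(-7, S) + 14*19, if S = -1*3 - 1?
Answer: 244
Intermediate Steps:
S = -4 (S = -3 - 1 = -4)
T(o, A) = 2*A + 2*o (T(o, A) = (A + o) + (A + o) = 2*A + 2*o)
T(-7, S) + 14*19 = (2*(-4) + 2*(-7)) + 14*19 = (-8 - 14) + 266 = -22 + 266 = 244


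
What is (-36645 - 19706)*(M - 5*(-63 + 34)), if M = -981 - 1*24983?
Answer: 1454926469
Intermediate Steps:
M = -25964 (M = -981 - 24983 = -25964)
(-36645 - 19706)*(M - 5*(-63 + 34)) = (-36645 - 19706)*(-25964 - 5*(-63 + 34)) = -56351*(-25964 - 5*(-29)) = -56351*(-25964 + 145) = -56351*(-25819) = 1454926469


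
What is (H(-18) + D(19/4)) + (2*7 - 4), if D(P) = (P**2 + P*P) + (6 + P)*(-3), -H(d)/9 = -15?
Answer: 1263/8 ≈ 157.88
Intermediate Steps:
H(d) = 135 (H(d) = -9*(-15) = 135)
D(P) = -18 - 3*P + 2*P**2 (D(P) = (P**2 + P**2) + (-18 - 3*P) = 2*P**2 + (-18 - 3*P) = -18 - 3*P + 2*P**2)
(H(-18) + D(19/4)) + (2*7 - 4) = (135 + (-18 - 57/4 + 2*(19/4)**2)) + (2*7 - 4) = (135 + (-18 - 57/4 + 2*(19*(1/4))**2)) + (14 - 4) = (135 + (-18 - 3*19/4 + 2*(19/4)**2)) + 10 = (135 + (-18 - 57/4 + 2*(361/16))) + 10 = (135 + (-18 - 57/4 + 361/8)) + 10 = (135 + 103/8) + 10 = 1183/8 + 10 = 1263/8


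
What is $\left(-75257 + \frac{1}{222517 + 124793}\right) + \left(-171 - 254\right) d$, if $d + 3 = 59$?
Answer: $- \frac{34403486669}{347310} \approx -99057.0$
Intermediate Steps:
$d = 56$ ($d = -3 + 59 = 56$)
$\left(-75257 + \frac{1}{222517 + 124793}\right) + \left(-171 - 254\right) d = \left(-75257 + \frac{1}{222517 + 124793}\right) + \left(-171 - 254\right) 56 = \left(-75257 + \frac{1}{347310}\right) - 23800 = - \frac{26137508669}{347310} - 23800 = - \frac{34403486669}{347310}$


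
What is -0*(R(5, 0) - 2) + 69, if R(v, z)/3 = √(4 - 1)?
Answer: 69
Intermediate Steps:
R(v, z) = 3*√3 (R(v, z) = 3*√(4 - 1) = 3*√3)
-0*(R(5, 0) - 2) + 69 = -0*(3*√3 - 2) + 69 = -0*(-2 + 3*√3) + 69 = -15*0 + 69 = 0 + 69 = 69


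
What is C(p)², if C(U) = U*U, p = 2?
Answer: 16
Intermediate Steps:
C(U) = U²
C(p)² = (2²)² = 4² = 16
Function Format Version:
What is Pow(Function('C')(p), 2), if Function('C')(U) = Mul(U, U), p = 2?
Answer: 16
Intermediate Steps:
Function('C')(U) = Pow(U, 2)
Pow(Function('C')(p), 2) = Pow(Pow(2, 2), 2) = Pow(4, 2) = 16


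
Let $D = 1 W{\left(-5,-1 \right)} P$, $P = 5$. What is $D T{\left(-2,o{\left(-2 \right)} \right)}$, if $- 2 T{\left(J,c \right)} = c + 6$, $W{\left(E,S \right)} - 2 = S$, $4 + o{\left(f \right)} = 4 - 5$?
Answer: $- \frac{5}{2} \approx -2.5$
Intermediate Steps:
$o{\left(f \right)} = -5$ ($o{\left(f \right)} = -4 + \left(4 - 5\right) = -4 - 1 = -5$)
$W{\left(E,S \right)} = 2 + S$
$T{\left(J,c \right)} = -3 - \frac{c}{2}$ ($T{\left(J,c \right)} = - \frac{c + 6}{2} = - \frac{6 + c}{2} = -3 - \frac{c}{2}$)
$D = 5$ ($D = 1 \left(2 - 1\right) 5 = 1 \cdot 1 \cdot 5 = 1 \cdot 5 = 5$)
$D T{\left(-2,o{\left(-2 \right)} \right)} = 5 \left(-3 - - \frac{5}{2}\right) = 5 \left(-3 + \frac{5}{2}\right) = 5 \left(- \frac{1}{2}\right) = - \frac{5}{2}$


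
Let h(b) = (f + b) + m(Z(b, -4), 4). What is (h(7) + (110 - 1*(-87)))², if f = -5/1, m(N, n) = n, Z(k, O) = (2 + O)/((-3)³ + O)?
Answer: 41209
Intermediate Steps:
Z(k, O) = (2 + O)/(-27 + O)
f = -5 (f = -5*1 = -5)
h(b) = -1 + b (h(b) = (-5 + b) + 4 = -1 + b)
(h(7) + (110 - 1*(-87)))² = ((-1 + 7) + (110 - 1*(-87)))² = (6 + (110 + 87))² = (6 + 197)² = 203² = 41209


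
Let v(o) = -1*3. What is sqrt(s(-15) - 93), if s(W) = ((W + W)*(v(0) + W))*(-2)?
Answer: I*sqrt(1173) ≈ 34.249*I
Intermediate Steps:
v(o) = -3
s(W) = -4*W*(-3 + W) (s(W) = ((W + W)*(-3 + W))*(-2) = ((2*W)*(-3 + W))*(-2) = (2*W*(-3 + W))*(-2) = -4*W*(-3 + W))
sqrt(s(-15) - 93) = sqrt(4*(-15)*(3 - 1*(-15)) - 93) = sqrt(4*(-15)*(3 + 15) - 93) = sqrt(4*(-15)*18 - 93) = sqrt(-1080 - 93) = sqrt(-1173) = I*sqrt(1173)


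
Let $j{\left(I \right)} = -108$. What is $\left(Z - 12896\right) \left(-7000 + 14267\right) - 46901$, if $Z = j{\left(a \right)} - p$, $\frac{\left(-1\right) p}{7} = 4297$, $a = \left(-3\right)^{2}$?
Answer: $124037124$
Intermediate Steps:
$a = 9$
$p = -30079$ ($p = \left(-7\right) 4297 = -30079$)
$Z = 29971$ ($Z = -108 - -30079 = -108 + 30079 = 29971$)
$\left(Z - 12896\right) \left(-7000 + 14267\right) - 46901 = \left(29971 - 12896\right) \left(-7000 + 14267\right) - 46901 = 17075 \cdot 7267 - 46901 = 124084025 - 46901 = 124037124$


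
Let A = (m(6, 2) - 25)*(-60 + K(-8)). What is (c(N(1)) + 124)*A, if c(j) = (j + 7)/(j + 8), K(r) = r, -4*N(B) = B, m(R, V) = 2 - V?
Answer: 6580700/31 ≈ 2.1228e+5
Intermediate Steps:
N(B) = -B/4
c(j) = (7 + j)/(8 + j)
A = 1700 (A = ((2 - 1*2) - 25)*(-60 - 8) = ((2 - 2) - 25)*(-68) = (0 - 25)*(-68) = -25*(-68) = 1700)
(c(N(1)) + 124)*A = ((7 - 1/4*1)/(8 - 1/4*1) + 124)*1700 = ((7 - 1/4)/(8 - 1/4) + 124)*1700 = ((27/4)/(31/4) + 124)*1700 = ((4/31)*(27/4) + 124)*1700 = (27/31 + 124)*1700 = (3871/31)*1700 = 6580700/31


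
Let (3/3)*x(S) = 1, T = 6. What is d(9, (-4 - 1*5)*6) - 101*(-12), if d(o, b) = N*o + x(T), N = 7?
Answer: 1276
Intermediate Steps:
x(S) = 1
d(o, b) = 1 + 7*o (d(o, b) = 7*o + 1 = 1 + 7*o)
d(9, (-4 - 1*5)*6) - 101*(-12) = (1 + 7*9) - 101*(-12) = (1 + 63) + 1212 = 64 + 1212 = 1276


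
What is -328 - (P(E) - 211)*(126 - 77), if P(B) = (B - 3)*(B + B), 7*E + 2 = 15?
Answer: 10219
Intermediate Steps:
E = 13/7 (E = -2/7 + (1/7)*15 = -2/7 + 15/7 = 13/7 ≈ 1.8571)
P(B) = 2*B*(-3 + B) (P(B) = (-3 + B)*(2*B) = 2*B*(-3 + B))
-328 - (P(E) - 211)*(126 - 77) = -328 - (2*(13/7)*(-3 + 13/7) - 211)*(126 - 77) = -328 - (2*(13/7)*(-8/7) - 211)*49 = -328 - (-208/49 - 211)*49 = -328 - (-10547)*49/49 = -328 - 1*(-10547) = -328 + 10547 = 10219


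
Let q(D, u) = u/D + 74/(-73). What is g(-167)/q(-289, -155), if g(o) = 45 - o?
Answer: -4472564/10071 ≈ -444.10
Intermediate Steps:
q(D, u) = -74/73 + u/D (q(D, u) = u/D + 74*(-1/73) = u/D - 74/73 = -74/73 + u/D)
g(-167)/q(-289, -155) = (45 - 1*(-167))/(-74/73 - 155/(-289)) = (45 + 167)/(-74/73 - 155*(-1/289)) = 212/(-74/73 + 155/289) = 212/(-10071/21097) = 212*(-21097/10071) = -4472564/10071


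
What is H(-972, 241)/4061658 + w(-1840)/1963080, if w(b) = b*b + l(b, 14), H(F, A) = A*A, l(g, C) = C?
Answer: 128381702199/73827403580 ≈ 1.7389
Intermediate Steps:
H(F, A) = A²
w(b) = 14 + b² (w(b) = b*b + 14 = b² + 14 = 14 + b²)
H(-972, 241)/4061658 + w(-1840)/1963080 = 241²/4061658 + (14 + (-1840)²)/1963080 = 58081*(1/4061658) + (14 + 3385600)*(1/1963080) = 58081/4061658 + 3385614*(1/1963080) = 58081/4061658 + 564269/327180 = 128381702199/73827403580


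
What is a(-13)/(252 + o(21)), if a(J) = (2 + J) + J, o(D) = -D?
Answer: -8/77 ≈ -0.10390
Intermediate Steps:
a(J) = 2 + 2*J
a(-13)/(252 + o(21)) = (2 + 2*(-13))/(252 - 1*21) = (2 - 26)/(252 - 21) = -24/231 = (1/231)*(-24) = -8/77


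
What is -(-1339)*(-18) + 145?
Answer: -23957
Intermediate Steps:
-(-1339)*(-18) + 145 = -103*234 + 145 = -24102 + 145 = -23957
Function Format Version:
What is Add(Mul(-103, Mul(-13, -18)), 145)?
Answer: -23957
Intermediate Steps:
Add(Mul(-103, Mul(-13, -18)), 145) = Add(Mul(-103, 234), 145) = Add(-24102, 145) = -23957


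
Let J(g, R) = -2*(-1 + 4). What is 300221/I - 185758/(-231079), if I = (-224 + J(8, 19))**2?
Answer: 79201366659/12224079100 ≈ 6.4791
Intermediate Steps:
J(g, R) = -6 (J(g, R) = -2*3 = -6)
I = 52900 (I = (-224 - 6)**2 = (-230)**2 = 52900)
300221/I - 185758/(-231079) = 300221/52900 - 185758/(-231079) = 300221*(1/52900) - 185758*(-1/231079) = 300221/52900 + 185758/231079 = 79201366659/12224079100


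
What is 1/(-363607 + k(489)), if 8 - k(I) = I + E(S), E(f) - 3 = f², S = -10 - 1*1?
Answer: -1/364212 ≈ -2.7457e-6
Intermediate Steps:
S = -11 (S = -10 - 1 = -11)
E(f) = 3 + f²
k(I) = -116 - I (k(I) = 8 - (I + (3 + (-11)²)) = 8 - (I + (3 + 121)) = 8 - (I + 124) = 8 - (124 + I) = 8 + (-124 - I) = -116 - I)
1/(-363607 + k(489)) = 1/(-363607 + (-116 - 1*489)) = 1/(-363607 + (-116 - 489)) = 1/(-363607 - 605) = 1/(-364212) = -1/364212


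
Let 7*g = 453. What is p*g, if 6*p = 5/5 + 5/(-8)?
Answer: 453/112 ≈ 4.0446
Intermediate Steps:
g = 453/7 (g = (⅐)*453 = 453/7 ≈ 64.714)
p = 1/16 (p = (5/5 + 5/(-8))/6 = (5*(⅕) + 5*(-⅛))/6 = (1 - 5/8)/6 = (⅙)*(3/8) = 1/16 ≈ 0.062500)
p*g = (1/16)*(453/7) = 453/112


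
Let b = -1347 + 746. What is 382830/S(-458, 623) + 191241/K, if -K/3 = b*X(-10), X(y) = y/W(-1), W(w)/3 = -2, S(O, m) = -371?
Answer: -154207677/159265 ≈ -968.25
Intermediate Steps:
W(w) = -6 (W(w) = 3*(-2) = -6)
b = -601
X(y) = -y/6 (X(y) = y/(-6) = y*(-⅙) = -y/6)
K = 3005 (K = -(-1803)*(-⅙*(-10)) = -(-1803)*5/3 = -3*(-3005/3) = 3005)
382830/S(-458, 623) + 191241/K = 382830/(-371) + 191241/3005 = 382830*(-1/371) + 191241*(1/3005) = -54690/53 + 191241/3005 = -154207677/159265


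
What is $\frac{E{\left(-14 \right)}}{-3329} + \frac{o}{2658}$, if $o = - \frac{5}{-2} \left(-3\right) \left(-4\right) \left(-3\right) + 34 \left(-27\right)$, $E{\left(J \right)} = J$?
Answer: $- \frac{553070}{1474747} \approx -0.37503$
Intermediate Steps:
$o = -1008$ ($o = \left(-5\right) \left(- \frac{1}{2}\right) 12 \left(-3\right) - 918 = \frac{5}{2} \left(-36\right) - 918 = -90 - 918 = -1008$)
$\frac{E{\left(-14 \right)}}{-3329} + \frac{o}{2658} = - \frac{14}{-3329} - \frac{1008}{2658} = \left(-14\right) \left(- \frac{1}{3329}\right) - \frac{168}{443} = \frac{14}{3329} - \frac{168}{443} = - \frac{553070}{1474747}$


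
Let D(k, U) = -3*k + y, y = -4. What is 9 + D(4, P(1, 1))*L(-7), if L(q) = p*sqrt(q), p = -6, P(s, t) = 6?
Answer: 9 + 96*I*sqrt(7) ≈ 9.0 + 253.99*I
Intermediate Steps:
D(k, U) = -4 - 3*k (D(k, U) = -3*k - 4 = -4 - 3*k)
L(q) = -6*sqrt(q)
9 + D(4, P(1, 1))*L(-7) = 9 + (-4 - 3*4)*(-6*I*sqrt(7)) = 9 + (-4 - 12)*(-6*I*sqrt(7)) = 9 - (-96)*I*sqrt(7) = 9 + 96*I*sqrt(7)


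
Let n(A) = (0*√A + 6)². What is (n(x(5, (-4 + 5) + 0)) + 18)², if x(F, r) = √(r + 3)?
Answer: 2916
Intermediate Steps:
x(F, r) = √(3 + r)
n(A) = 36 (n(A) = (0 + 6)² = 6² = 36)
(n(x(5, (-4 + 5) + 0)) + 18)² = (36 + 18)² = 54² = 2916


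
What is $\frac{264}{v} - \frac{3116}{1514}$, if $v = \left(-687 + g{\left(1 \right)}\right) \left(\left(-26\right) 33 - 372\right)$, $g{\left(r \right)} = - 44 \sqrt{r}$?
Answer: $- \frac{233440782}{113440235} \approx -2.0578$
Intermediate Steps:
$v = 899130$ ($v = \left(-687 - 44 \sqrt{1}\right) \left(\left(-26\right) 33 - 372\right) = \left(-687 - 44\right) \left(-858 - 372\right) = \left(-687 - 44\right) \left(-1230\right) = \left(-731\right) \left(-1230\right) = 899130$)
$\frac{264}{v} - \frac{3116}{1514} = \frac{264}{899130} - \frac{3116}{1514} = 264 \cdot \frac{1}{899130} - \frac{1558}{757} = \frac{44}{149855} - \frac{1558}{757} = - \frac{233440782}{113440235}$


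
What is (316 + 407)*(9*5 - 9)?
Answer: 26028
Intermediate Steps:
(316 + 407)*(9*5 - 9) = 723*(45 - 9) = 723*36 = 26028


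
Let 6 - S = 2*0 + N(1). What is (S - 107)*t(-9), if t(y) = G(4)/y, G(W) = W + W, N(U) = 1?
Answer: 272/3 ≈ 90.667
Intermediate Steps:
G(W) = 2*W
S = 5 (S = 6 - (2*0 + 1) = 6 - (0 + 1) = 6 - 1*1 = 6 - 1 = 5)
t(y) = 8/y (t(y) = (2*4)/y = 8/y)
(S - 107)*t(-9) = (5 - 107)*(8/(-9)) = -816*(-1)/9 = -102*(-8/9) = 272/3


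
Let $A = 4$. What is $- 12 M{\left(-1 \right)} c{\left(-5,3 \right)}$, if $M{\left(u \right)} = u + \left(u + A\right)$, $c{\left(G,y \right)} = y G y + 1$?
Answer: $1056$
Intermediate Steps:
$c{\left(G,y \right)} = 1 + G y^{2}$ ($c{\left(G,y \right)} = G y y + 1 = G y^{2} + 1 = 1 + G y^{2}$)
$M{\left(u \right)} = 4 + 2 u$ ($M{\left(u \right)} = u + \left(u + 4\right) = u + \left(4 + u\right) = 4 + 2 u$)
$- 12 M{\left(-1 \right)} c{\left(-5,3 \right)} = - 12 \left(4 + 2 \left(-1\right)\right) \left(1 - 5 \cdot 3^{2}\right) = - 12 \left(4 - 2\right) \left(1 - 45\right) = - 12 \cdot 2 \left(1 - 45\right) = - 12 \cdot 2 \left(-44\right) = \left(-12\right) \left(-88\right) = 1056$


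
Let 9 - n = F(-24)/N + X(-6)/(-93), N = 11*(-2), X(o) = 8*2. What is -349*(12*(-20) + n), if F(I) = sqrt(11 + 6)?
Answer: 7491983/93 - 349*sqrt(17)/22 ≈ 80494.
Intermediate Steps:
F(I) = sqrt(17)
X(o) = 16
N = -22
n = 853/93 + sqrt(17)/22 (n = 9 - (sqrt(17)/(-22) + 16/(-93)) = 9 - (sqrt(17)*(-1/22) + 16*(-1/93)) = 9 - (-sqrt(17)/22 - 16/93) = 9 - (-16/93 - sqrt(17)/22) = 9 + (16/93 + sqrt(17)/22) = 853/93 + sqrt(17)/22 ≈ 9.3595)
-349*(12*(-20) + n) = -349*(12*(-20) + (853/93 + sqrt(17)/22)) = -349*(-240 + (853/93 + sqrt(17)/22)) = -349*(-21467/93 + sqrt(17)/22) = 7491983/93 - 349*sqrt(17)/22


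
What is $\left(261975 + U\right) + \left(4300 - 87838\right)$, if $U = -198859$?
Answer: $-20422$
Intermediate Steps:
$\left(261975 + U\right) + \left(4300 - 87838\right) = \left(261975 - 198859\right) + \left(4300 - 87838\right) = 63116 - 83538 = -20422$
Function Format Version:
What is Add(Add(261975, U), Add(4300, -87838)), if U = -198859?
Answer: -20422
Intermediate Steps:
Add(Add(261975, U), Add(4300, -87838)) = Add(Add(261975, -198859), Add(4300, -87838)) = Add(63116, -83538) = -20422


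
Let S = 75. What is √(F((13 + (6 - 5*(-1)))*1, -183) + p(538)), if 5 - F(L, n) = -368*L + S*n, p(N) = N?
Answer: 10*√231 ≈ 151.99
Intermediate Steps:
F(L, n) = 5 - 75*n + 368*L (F(L, n) = 5 - (-368*L + 75*n) = 5 + (-75*n + 368*L) = 5 - 75*n + 368*L)
√(F((13 + (6 - 5*(-1)))*1, -183) + p(538)) = √((5 - 75*(-183) + 368*((13 + (6 - 5*(-1)))*1)) + 538) = √((5 + 13725 + 368*((13 + (6 + 5))*1)) + 538) = √((5 + 13725 + 368*((13 + 11)*1)) + 538) = √((5 + 13725 + 368*(24*1)) + 538) = √((5 + 13725 + 368*24) + 538) = √((5 + 13725 + 8832) + 538) = √(22562 + 538) = √23100 = 10*√231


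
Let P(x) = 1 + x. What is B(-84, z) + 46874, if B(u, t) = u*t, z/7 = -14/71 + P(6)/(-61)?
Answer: 203805682/4331 ≈ 47057.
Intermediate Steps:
z = -9457/4331 (z = 7*(-14/71 + (1 + 6)/(-61)) = 7*(-14*1/71 + 7*(-1/61)) = 7*(-14/71 - 7/61) = 7*(-1351/4331) = -9457/4331 ≈ -2.1836)
B(u, t) = t*u
B(-84, z) + 46874 = -9457/4331*(-84) + 46874 = 794388/4331 + 46874 = 203805682/4331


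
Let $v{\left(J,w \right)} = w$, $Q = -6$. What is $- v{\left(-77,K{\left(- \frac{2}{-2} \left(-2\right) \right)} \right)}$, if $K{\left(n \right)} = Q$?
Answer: $6$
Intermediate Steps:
$K{\left(n \right)} = -6$
$- v{\left(-77,K{\left(- \frac{2}{-2} \left(-2\right) \right)} \right)} = \left(-1\right) \left(-6\right) = 6$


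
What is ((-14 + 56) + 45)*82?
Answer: 7134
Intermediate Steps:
((-14 + 56) + 45)*82 = (42 + 45)*82 = 87*82 = 7134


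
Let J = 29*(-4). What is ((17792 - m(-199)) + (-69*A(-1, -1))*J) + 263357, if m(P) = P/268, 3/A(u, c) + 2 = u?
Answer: 73203059/268 ≈ 2.7315e+5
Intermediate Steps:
A(u, c) = 3/(-2 + u)
m(P) = P/268 (m(P) = P*(1/268) = P/268)
J = -116
((17792 - m(-199)) + (-69*A(-1, -1))*J) + 263357 = ((17792 - (-199)/268) - 207/(-2 - 1)*(-116)) + 263357 = ((17792 - 1*(-199/268)) - 207/(-3)*(-116)) + 263357 = ((17792 + 199/268) - 207*(-1)/3*(-116)) + 263357 = (4768455/268 - 69*(-1)*(-116)) + 263357 = (4768455/268 + 69*(-116)) + 263357 = (4768455/268 - 8004) + 263357 = 2623383/268 + 263357 = 73203059/268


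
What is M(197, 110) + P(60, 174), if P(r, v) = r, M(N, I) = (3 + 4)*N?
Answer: 1439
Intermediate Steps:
M(N, I) = 7*N
M(197, 110) + P(60, 174) = 7*197 + 60 = 1379 + 60 = 1439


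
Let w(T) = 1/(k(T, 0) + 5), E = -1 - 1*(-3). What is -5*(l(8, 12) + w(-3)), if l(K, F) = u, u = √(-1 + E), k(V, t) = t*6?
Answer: -6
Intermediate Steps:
E = 2 (E = -1 + 3 = 2)
k(V, t) = 6*t
u = 1 (u = √(-1 + 2) = √1 = 1)
l(K, F) = 1
w(T) = ⅕ (w(T) = 1/(6*0 + 5) = 1/(0 + 5) = 1/5 = ⅕)
-5*(l(8, 12) + w(-3)) = -5*(1 + ⅕) = -5*6/5 = -6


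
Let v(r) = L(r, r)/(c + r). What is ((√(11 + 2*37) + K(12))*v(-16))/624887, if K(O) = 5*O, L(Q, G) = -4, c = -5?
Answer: 80/4374209 + 4*√85/13122627 ≈ 2.1099e-5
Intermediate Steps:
v(r) = -4/(-5 + r)
((√(11 + 2*37) + K(12))*v(-16))/624887 = ((√(11 + 2*37) + 5*12)*(-4/(-5 - 16)))/624887 = ((√(11 + 74) + 60)*(-4/(-21)))*(1/624887) = ((√85 + 60)*(-4*(-1/21)))*(1/624887) = ((60 + √85)*(4/21))*(1/624887) = (80/7 + 4*√85/21)*(1/624887) = 80/4374209 + 4*√85/13122627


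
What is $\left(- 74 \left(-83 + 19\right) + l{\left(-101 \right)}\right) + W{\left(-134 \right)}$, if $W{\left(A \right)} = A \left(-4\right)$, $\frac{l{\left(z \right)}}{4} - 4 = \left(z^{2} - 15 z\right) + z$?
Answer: $51748$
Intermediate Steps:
$l{\left(z \right)} = 16 - 56 z + 4 z^{2}$ ($l{\left(z \right)} = 16 + 4 \left(\left(z^{2} - 15 z\right) + z\right) = 16 + 4 \left(z^{2} - 14 z\right) = 16 + \left(- 56 z + 4 z^{2}\right) = 16 - 56 z + 4 z^{2}$)
$W{\left(A \right)} = - 4 A$
$\left(- 74 \left(-83 + 19\right) + l{\left(-101 \right)}\right) + W{\left(-134 \right)} = \left(- 74 \left(-83 + 19\right) + \left(16 - -5656 + 4 \left(-101\right)^{2}\right)\right) - -536 = \left(\left(-74\right) \left(-64\right) + \left(16 + 5656 + 4 \cdot 10201\right)\right) + 536 = \left(4736 + \left(16 + 5656 + 40804\right)\right) + 536 = \left(4736 + 46476\right) + 536 = 51212 + 536 = 51748$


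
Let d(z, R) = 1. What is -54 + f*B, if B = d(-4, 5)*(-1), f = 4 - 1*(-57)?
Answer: -115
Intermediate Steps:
f = 61 (f = 4 + 57 = 61)
B = -1 (B = 1*(-1) = -1)
-54 + f*B = -54 + 61*(-1) = -54 - 61 = -115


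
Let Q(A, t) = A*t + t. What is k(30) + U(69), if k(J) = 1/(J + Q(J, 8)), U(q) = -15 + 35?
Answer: 5561/278 ≈ 20.004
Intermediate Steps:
Q(A, t) = t + A*t
U(q) = 20
k(J) = 1/(8 + 9*J) (k(J) = 1/(J + 8*(1 + J)) = 1/(J + (8 + 8*J)) = 1/(8 + 9*J))
k(30) + U(69) = 1/(8 + 9*30) + 20 = 1/(8 + 270) + 20 = 1/278 + 20 = 5561/278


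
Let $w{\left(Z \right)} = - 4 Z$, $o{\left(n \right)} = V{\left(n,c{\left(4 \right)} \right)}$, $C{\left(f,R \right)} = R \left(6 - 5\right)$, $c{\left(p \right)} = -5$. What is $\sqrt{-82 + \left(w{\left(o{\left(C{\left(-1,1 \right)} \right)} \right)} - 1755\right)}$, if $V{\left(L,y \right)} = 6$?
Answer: $i \sqrt{1861} \approx 43.139 i$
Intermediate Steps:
$C{\left(f,R \right)} = R$ ($C{\left(f,R \right)} = R 1 = R$)
$o{\left(n \right)} = 6$
$\sqrt{-82 + \left(w{\left(o{\left(C{\left(-1,1 \right)} \right)} \right)} - 1755\right)} = \sqrt{-82 - 1779} = \sqrt{-1861} = i \sqrt{1861}$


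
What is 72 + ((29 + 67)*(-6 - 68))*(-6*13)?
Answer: 554184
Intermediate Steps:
72 + ((29 + 67)*(-6 - 68))*(-6*13) = 72 + (96*(-74))*(-78) = 72 - 7104*(-78) = 72 + 554112 = 554184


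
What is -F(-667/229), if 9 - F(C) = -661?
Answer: -670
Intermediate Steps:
F(C) = 670 (F(C) = 9 - 1*(-661) = 9 + 661 = 670)
-F(-667/229) = -1*670 = -670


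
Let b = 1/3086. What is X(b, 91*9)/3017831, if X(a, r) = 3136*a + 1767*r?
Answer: 2232989507/4656513233 ≈ 0.47954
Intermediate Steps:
b = 1/3086 ≈ 0.00032404
X(a, r) = 1767*r + 3136*a
X(b, 91*9)/3017831 = (1767*(91*9) + 3136*(1/3086))/3017831 = (1767*819 + 1568/1543)*(1/3017831) = (1447173 + 1568/1543)*(1/3017831) = (2232989507/1543)*(1/3017831) = 2232989507/4656513233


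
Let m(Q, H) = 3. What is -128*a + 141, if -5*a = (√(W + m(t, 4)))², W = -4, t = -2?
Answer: 577/5 ≈ 115.40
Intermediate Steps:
a = ⅕ (a = -(√(-4 + 3))²/5 = -(√(-1))²/5 = -I²/5 = -⅕*(-1) = ⅕ ≈ 0.20000)
-128*a + 141 = -128*⅕ + 141 = -128/5 + 141 = 577/5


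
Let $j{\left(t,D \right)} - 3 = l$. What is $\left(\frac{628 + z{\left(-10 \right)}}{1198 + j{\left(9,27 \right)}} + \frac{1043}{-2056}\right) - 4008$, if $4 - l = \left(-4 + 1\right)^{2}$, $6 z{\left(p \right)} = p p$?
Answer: $- \frac{7391623351}{1844232} \approx -4008.0$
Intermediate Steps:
$z{\left(p \right)} = \frac{p^{2}}{6}$ ($z{\left(p \right)} = \frac{p p}{6} = \frac{p^{2}}{6}$)
$l = -5$ ($l = 4 - \left(-4 + 1\right)^{2} = 4 - \left(-3\right)^{2} = 4 - 9 = -5$)
$j{\left(t,D \right)} = -2$ ($j{\left(t,D \right)} = 3 - 5 = -2$)
$\left(\frac{628 + z{\left(-10 \right)}}{1198 + j{\left(9,27 \right)}} + \frac{1043}{-2056}\right) - 4008 = \left(\frac{628 + \frac{\left(-10\right)^{2}}{6}}{1198 - 2} + \frac{1043}{-2056}\right) - 4008 = \left(\frac{628 + \frac{1}{6} \cdot 100}{1196} + 1043 \left(- \frac{1}{2056}\right)\right) - 4008 = \left(\left(628 + \frac{50}{3}\right) \frac{1}{1196} - \frac{1043}{2056}\right) - 4008 = \left(\frac{1934}{3} \cdot \frac{1}{1196} - \frac{1043}{2056}\right) - 4008 = \left(\frac{967}{1794} - \frac{1043}{2056}\right) - 4008 = \frac{58505}{1844232} - 4008 = - \frac{7391623351}{1844232}$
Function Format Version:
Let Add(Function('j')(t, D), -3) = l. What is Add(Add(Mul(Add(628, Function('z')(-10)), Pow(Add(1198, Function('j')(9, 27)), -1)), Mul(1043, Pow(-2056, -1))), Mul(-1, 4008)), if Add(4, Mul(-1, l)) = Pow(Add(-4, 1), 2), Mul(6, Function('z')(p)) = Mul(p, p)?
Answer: Rational(-7391623351, 1844232) ≈ -4008.0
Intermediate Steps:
Function('z')(p) = Mul(Rational(1, 6), Pow(p, 2)) (Function('z')(p) = Mul(Rational(1, 6), Mul(p, p)) = Mul(Rational(1, 6), Pow(p, 2)))
l = -5 (l = Add(4, Mul(-1, Pow(Add(-4, 1), 2))) = Add(4, Mul(-1, Pow(-3, 2))) = Add(4, Mul(-1, 9)) = Add(4, -9) = -5)
Function('j')(t, D) = -2 (Function('j')(t, D) = Add(3, -5) = -2)
Add(Add(Mul(Add(628, Function('z')(-10)), Pow(Add(1198, Function('j')(9, 27)), -1)), Mul(1043, Pow(-2056, -1))), Mul(-1, 4008)) = Add(Add(Mul(Add(628, Mul(Rational(1, 6), Pow(-10, 2))), Pow(Add(1198, -2), -1)), Mul(1043, Pow(-2056, -1))), Mul(-1, 4008)) = Add(Add(Mul(Add(628, Mul(Rational(1, 6), 100)), Pow(1196, -1)), Mul(1043, Rational(-1, 2056))), -4008) = Add(Add(Mul(Add(628, Rational(50, 3)), Rational(1, 1196)), Rational(-1043, 2056)), -4008) = Add(Add(Mul(Rational(1934, 3), Rational(1, 1196)), Rational(-1043, 2056)), -4008) = Add(Add(Rational(967, 1794), Rational(-1043, 2056)), -4008) = Add(Rational(58505, 1844232), -4008) = Rational(-7391623351, 1844232)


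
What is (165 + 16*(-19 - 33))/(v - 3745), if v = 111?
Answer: 29/158 ≈ 0.18354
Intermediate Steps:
(165 + 16*(-19 - 33))/(v - 3745) = (165 + 16*(-19 - 33))/(111 - 3745) = (165 + 16*(-52))/(-3634) = (165 - 832)*(-1/3634) = -667*(-1/3634) = 29/158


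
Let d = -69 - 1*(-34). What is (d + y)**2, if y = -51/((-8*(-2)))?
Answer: 373321/256 ≈ 1458.3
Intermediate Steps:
y = -51/16 ≈ -3.1875
d = -35 (d = -69 + 34 = -35)
(d + y)**2 = (-35 - 51/16)**2 = (-611/16)**2 = 373321/256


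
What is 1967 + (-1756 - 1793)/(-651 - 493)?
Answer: 173369/88 ≈ 1970.1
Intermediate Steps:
1967 + (-1756 - 1793)/(-651 - 493) = 1967 - 3549/(-1144) = 1967 - 3549*(-1/1144) = 1967 + 273/88 = 173369/88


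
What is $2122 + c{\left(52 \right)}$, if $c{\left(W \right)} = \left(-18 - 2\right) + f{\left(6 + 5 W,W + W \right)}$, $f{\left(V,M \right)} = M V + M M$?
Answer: $40582$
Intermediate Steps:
$f{\left(V,M \right)} = M^{2} + M V$ ($f{\left(V,M \right)} = M V + M^{2} = M^{2} + M V$)
$c{\left(W \right)} = -20 + 2 W \left(6 + 7 W\right)$ ($c{\left(W \right)} = \left(-18 - 2\right) + \left(W + W\right) \left(\left(W + W\right) + \left(6 + 5 W\right)\right) = -20 + 2 W \left(2 W + \left(6 + 5 W\right)\right) = -20 + 2 W \left(6 + 7 W\right)$)
$2122 + c{\left(52 \right)} = 2122 - \left(20 - 104 \left(6 + 7 \cdot 52\right)\right) = 2122 - \left(20 - 104 \left(6 + 364\right)\right) = 2122 - \left(20 - 38480\right) = 2122 + \left(-20 + 38480\right) = 2122 + 38460 = 40582$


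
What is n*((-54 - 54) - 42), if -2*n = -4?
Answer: -300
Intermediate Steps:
n = 2 (n = -1/2*(-4) = 2)
n*((-54 - 54) - 42) = 2*((-54 - 54) - 42) = 2*(-108 - 42) = 2*(-150) = -300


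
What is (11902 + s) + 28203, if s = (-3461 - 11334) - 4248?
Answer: 21062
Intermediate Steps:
s = -19043 (s = -14795 - 4248 = -19043)
(11902 + s) + 28203 = (11902 - 19043) + 28203 = -7141 + 28203 = 21062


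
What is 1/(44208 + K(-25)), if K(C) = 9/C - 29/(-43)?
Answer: 1075/47523938 ≈ 2.2620e-5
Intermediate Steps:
K(C) = 29/43 + 9/C (K(C) = 9/C - 29*(-1/43) = 9/C + 29/43 = 29/43 + 9/C)
1/(44208 + K(-25)) = 1/(44208 + (29/43 + 9/(-25))) = 1/(44208 + (29/43 + 9*(-1/25))) = 1/(44208 + (29/43 - 9/25)) = 1/(44208 + 338/1075) = 1/(47523938/1075) = 1075/47523938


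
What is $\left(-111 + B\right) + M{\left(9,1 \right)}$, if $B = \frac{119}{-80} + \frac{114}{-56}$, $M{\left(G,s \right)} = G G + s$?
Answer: $- \frac{18213}{560} \approx -32.523$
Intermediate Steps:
$M{\left(G,s \right)} = s + G^{2}$ ($M{\left(G,s \right)} = G^{2} + s = s + G^{2}$)
$B = - \frac{1973}{560}$ ($B = 119 \left(- \frac{1}{80}\right) + 114 \left(- \frac{1}{56}\right) = - \frac{119}{80} - \frac{57}{28} = - \frac{1973}{560} \approx -3.5232$)
$\left(-111 + B\right) + M{\left(9,1 \right)} = \left(-111 - \frac{1973}{560}\right) + \left(1 + 9^{2}\right) = - \frac{64133}{560} + \left(1 + 81\right) = - \frac{64133}{560} + 82 = - \frac{18213}{560}$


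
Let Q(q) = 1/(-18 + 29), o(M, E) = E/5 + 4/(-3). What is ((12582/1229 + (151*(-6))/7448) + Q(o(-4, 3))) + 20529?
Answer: 1034041357661/50344756 ≈ 20539.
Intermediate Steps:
o(M, E) = -4/3 + E/5 (o(M, E) = E*(⅕) + 4*(-⅓) = E/5 - 4/3 = -4/3 + E/5)
Q(q) = 1/11
((12582/1229 + (151*(-6))/7448) + Q(o(-4, 3))) + 20529 = ((12582/1229 + (151*(-6))/7448) + 1/11) + 20529 = ((12582*(1/1229) - 906*1/7448) + 1/11) + 20529 = ((12582/1229 - 453/3724) + 1/11) + 20529 = (46298631/4576796 + 1/11) + 20529 = 513861737/50344756 + 20529 = 1034041357661/50344756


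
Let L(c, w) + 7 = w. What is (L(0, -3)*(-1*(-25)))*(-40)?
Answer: 10000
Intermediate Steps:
L(c, w) = -7 + w
(L(0, -3)*(-1*(-25)))*(-40) = ((-7 - 3)*(-1*(-25)))*(-40) = -10*25*(-40) = -250*(-40) = 10000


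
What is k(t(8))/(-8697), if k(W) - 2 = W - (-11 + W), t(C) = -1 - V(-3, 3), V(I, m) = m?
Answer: -1/669 ≈ -0.0014948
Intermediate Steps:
t(C) = -4 (t(C) = -1 - 1*3 = -1 - 3 = -4)
k(W) = 13 (k(W) = 2 + (W - (-11 + W)) = 2 + (W + (11 - W)) = 2 + 11 = 13)
k(t(8))/(-8697) = 13/(-8697) = 13*(-1/8697) = -1/669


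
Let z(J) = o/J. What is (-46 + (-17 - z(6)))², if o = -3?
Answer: 15625/4 ≈ 3906.3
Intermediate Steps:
z(J) = -3/J
(-46 + (-17 - z(6)))² = (-46 + (-17 - (-3)/6))² = (-46 + (-17 - 1*(-½)))² = (-46 + (-17 + ½))² = (-46 - 33/2)² = (-125/2)² = 15625/4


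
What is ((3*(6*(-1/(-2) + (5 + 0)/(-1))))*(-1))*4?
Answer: 324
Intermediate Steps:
((3*(6*(-1/(-2) + (5 + 0)/(-1))))*(-1))*4 = ((3*(6*(-1*(-½) + 5*(-1))))*(-1))*4 = ((3*(6*(½ - 5)))*(-1))*4 = ((3*(6*(-9/2)))*(-1))*4 = ((3*(-27))*(-1))*4 = -81*(-1)*4 = 81*4 = 324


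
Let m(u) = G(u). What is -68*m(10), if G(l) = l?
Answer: -680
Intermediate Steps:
m(u) = u
-68*m(10) = -68*10 = -680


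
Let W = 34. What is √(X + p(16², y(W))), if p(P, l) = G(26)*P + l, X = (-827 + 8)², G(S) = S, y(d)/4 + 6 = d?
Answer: 3*√75281 ≈ 823.12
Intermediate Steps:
y(d) = -24 + 4*d
X = 670761 (X = (-819)² = 670761)
p(P, l) = l + 26*P (p(P, l) = 26*P + l = l + 26*P)
√(X + p(16², y(W))) = √(670761 + ((-24 + 4*34) + 26*16²)) = √(670761 + ((-24 + 136) + 26*256)) = √(670761 + (112 + 6656)) = √(670761 + 6768) = √677529 = 3*√75281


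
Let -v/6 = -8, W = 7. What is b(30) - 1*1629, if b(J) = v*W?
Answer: -1293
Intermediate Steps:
v = 48 (v = -6*(-8) = 48)
b(J) = 336 (b(J) = 48*7 = 336)
b(30) - 1*1629 = 336 - 1*1629 = 336 - 1629 = -1293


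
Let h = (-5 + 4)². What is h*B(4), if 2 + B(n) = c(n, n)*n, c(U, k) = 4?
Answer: 14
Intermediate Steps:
h = 1 (h = (-1)² = 1)
B(n) = -2 + 4*n
h*B(4) = 1*(-2 + 4*4) = 1*(-2 + 16) = 1*14 = 14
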